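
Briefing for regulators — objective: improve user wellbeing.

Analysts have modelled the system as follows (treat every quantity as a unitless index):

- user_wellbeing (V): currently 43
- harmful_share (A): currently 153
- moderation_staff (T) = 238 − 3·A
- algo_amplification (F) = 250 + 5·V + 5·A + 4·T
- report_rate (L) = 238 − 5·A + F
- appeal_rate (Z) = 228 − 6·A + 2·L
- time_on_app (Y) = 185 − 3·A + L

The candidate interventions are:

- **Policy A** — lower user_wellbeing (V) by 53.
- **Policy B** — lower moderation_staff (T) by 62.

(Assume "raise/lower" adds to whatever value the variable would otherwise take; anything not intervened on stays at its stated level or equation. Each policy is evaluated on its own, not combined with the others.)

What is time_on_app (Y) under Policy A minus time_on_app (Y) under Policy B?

Policy A (V − 53):
  V = 43 − 53 = -10
  A = 153
  T = 238 − 3·153 = -221
  F = 250 + 5·(-10) + 5·153 + 4·(-221) = 81
  L = 238 − 5·153 + 81 = -446
  Y = 185 − 3·153 + (-446) = -720
Policy B (T − 62):
  V = 43
  A = 153
  T = 238 − 3·153 (−62 from intervention) = -283
  F = 250 + 5·43 + 5·153 + 4·(-283) = 98
  L = 238 − 5·153 + 98 = -429
  Y = 185 − 3·153 + (-429) = -703
Y: -720 − (-703) = -17

-17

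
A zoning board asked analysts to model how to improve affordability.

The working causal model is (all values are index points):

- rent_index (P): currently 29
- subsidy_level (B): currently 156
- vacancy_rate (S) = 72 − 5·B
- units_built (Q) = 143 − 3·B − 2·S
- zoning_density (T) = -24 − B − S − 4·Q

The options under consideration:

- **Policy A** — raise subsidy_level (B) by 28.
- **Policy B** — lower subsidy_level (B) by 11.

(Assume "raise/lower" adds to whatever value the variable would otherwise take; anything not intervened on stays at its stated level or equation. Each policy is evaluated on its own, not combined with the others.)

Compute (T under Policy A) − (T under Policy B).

Policy A (B + 28):
  B = 156 + 28 = 184
  S = 72 − 5·184 = -848
  Q = 143 − 3·184 − 2·(-848) = 1287
  T = -24 − 184 − (-848) − 4·1287 = -4508
Policy B (B − 11):
  B = 156 − 11 = 145
  S = 72 − 5·145 = -653
  Q = 143 − 3·145 − 2·(-653) = 1014
  T = -24 − 145 − (-653) − 4·1014 = -3572
T: -4508 − (-3572) = -936

-936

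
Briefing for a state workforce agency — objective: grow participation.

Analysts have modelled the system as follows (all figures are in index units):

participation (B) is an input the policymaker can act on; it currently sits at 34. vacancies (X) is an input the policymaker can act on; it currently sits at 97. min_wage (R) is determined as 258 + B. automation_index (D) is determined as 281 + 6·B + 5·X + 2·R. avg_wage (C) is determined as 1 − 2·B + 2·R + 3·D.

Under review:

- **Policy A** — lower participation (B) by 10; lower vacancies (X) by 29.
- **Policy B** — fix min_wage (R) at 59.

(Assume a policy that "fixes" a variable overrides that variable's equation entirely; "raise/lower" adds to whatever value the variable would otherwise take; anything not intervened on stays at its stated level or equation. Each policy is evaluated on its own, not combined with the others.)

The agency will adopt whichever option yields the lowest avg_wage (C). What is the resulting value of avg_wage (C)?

Policy A (B − 10, X − 29):
  B = 34 − 10 = 24
  X = 97 − 29 = 68
  R = 258 + 24 = 282
  D = 281 + 6·24 + 5·68 + 2·282 = 1329
  C = 1 − 2·24 + 2·282 + 3·1329 = 4504
Policy B (R := 59):
  B = 34
  X = 97
  R = 59
  D = 281 + 6·34 + 5·97 + 2·59 = 1088
  C = 1 − 2·34 + 2·59 + 3·1088 = 3315
Comparing — Policy A: C=4504, Policy B: C=3315. Lowest is 3315 (Policy B).

3315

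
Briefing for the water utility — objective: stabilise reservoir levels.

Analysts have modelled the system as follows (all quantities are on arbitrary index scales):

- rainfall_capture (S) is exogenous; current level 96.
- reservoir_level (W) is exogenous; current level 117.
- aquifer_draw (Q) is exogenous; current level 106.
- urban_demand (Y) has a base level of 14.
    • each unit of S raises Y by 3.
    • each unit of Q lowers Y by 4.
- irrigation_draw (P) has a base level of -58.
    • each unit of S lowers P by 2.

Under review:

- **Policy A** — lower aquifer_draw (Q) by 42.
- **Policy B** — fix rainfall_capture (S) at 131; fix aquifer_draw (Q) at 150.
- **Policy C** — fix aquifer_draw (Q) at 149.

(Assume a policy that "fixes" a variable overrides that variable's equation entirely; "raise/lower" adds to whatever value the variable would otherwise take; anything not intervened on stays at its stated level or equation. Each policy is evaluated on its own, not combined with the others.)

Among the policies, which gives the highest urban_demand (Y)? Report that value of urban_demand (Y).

46

Policy A (Q − 42):
  S = 96
  Q = 106 − 42 = 64
  Y = 14 + 3·96 − 4·64 = 46
Policy B (S := 131, Q := 150):
  S = 131
  Q = 150
  Y = 14 + 3·131 − 4·150 = -193
Policy C (Q := 149):
  S = 96
  Q = 149
  Y = 14 + 3·96 − 4·149 = -294
Comparing — Policy A: Y=46, Policy B: Y=-193, Policy C: Y=-294. Highest is 46 (Policy A).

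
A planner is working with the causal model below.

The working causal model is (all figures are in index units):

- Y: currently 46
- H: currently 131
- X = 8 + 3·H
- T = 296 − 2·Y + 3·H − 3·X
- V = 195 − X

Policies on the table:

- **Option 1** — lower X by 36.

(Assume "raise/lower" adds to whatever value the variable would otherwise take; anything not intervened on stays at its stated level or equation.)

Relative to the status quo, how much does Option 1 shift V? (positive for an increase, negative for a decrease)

36

Baseline:
  H = 131
  X = 8 + 3·131 = 401
  V = 195 − 401 = -206
Option 1 (X − 36):
  H = 131
  X = 8 + 3·131 (−36 from intervention) = 365
  V = 195 − 365 = -170
Change in V: -170 − (-206) = 36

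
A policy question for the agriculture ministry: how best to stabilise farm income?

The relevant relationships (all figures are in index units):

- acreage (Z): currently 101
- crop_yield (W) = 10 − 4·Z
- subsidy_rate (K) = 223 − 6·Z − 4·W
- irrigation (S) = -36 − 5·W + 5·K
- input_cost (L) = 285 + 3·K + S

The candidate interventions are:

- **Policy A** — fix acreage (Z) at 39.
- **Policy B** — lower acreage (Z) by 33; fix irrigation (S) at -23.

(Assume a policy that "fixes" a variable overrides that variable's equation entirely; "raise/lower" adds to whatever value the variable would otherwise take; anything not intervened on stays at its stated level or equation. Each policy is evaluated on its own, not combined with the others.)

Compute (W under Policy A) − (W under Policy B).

116

Policy A (Z := 39):
  Z = 39
  W = 10 − 4·39 = -146
Policy B (Z − 33, S := -23):
  Z = 101 − 33 = 68
  W = 10 − 4·68 = -262
W: -146 − (-262) = 116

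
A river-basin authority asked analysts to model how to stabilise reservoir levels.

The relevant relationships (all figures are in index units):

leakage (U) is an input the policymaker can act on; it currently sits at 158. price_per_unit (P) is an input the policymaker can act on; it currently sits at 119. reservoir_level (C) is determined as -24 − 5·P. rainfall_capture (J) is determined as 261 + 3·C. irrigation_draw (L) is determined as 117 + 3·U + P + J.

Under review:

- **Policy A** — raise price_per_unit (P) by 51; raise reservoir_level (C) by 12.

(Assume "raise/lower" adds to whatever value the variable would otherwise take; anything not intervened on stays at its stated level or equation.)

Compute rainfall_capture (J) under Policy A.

Policy A (P + 51, C + 12):
  P = 119 + 51 = 170
  C = -24 − 5·170 (+12 from intervention) = -862
  J = 261 + 3·(-862) = -2325

-2325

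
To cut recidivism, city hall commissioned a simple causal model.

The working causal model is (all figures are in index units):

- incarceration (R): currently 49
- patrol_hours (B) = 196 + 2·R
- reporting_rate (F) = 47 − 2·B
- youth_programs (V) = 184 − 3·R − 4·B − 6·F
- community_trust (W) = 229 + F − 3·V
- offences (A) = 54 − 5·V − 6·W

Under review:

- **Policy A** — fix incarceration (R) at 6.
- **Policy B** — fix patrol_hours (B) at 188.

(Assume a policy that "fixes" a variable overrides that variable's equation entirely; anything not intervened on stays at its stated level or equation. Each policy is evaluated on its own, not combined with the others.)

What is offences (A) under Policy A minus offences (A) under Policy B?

3997

Policy A (R := 6):
  R = 6
  B = 196 + 2·6 = 208
  F = 47 − 2·208 = -369
  V = 184 − 3·6 − 4·208 − 6·(-369) = 1548
  W = 229 + (-369) − 3·1548 = -4784
  A = 54 − 5·1548 − 6·(-4784) = 21018
Policy B (B := 188):
  R = 49
  B = 188
  F = 47 − 2·188 = -329
  V = 184 − 3·49 − 4·188 − 6·(-329) = 1259
  W = 229 + (-329) − 3·1259 = -3877
  A = 54 − 5·1259 − 6·(-3877) = 17021
A: 21018 − 17021 = 3997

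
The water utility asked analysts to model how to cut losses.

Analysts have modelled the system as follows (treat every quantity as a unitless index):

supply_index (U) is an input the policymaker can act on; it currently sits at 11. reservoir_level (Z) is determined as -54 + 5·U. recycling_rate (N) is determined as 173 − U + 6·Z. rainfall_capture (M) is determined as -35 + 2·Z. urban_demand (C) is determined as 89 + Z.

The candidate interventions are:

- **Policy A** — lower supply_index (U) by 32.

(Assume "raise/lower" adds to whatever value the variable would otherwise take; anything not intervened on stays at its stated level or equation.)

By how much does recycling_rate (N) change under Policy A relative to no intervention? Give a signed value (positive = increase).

Baseline:
  U = 11
  Z = -54 + 5·11 = 1
  N = 173 − 11 + 6·1 = 168
Policy A (U − 32):
  U = 11 − 32 = -21
  Z = -54 + 5·(-21) = -159
  N = 173 − (-21) + 6·(-159) = -760
Change in N: -760 − 168 = -928

-928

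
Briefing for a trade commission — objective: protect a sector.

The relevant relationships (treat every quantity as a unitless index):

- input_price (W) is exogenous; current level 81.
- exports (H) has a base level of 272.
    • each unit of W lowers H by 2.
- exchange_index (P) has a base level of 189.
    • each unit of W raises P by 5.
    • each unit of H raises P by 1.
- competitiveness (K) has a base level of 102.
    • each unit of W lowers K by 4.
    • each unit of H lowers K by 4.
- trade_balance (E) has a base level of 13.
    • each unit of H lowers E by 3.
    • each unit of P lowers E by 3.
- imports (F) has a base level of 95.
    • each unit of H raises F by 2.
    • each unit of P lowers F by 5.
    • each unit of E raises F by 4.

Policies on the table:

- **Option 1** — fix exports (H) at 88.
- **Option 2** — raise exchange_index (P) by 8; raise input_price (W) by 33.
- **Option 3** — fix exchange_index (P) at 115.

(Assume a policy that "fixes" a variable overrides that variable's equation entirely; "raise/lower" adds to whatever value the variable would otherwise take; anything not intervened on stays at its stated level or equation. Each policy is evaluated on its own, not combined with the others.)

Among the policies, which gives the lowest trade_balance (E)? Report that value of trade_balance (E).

-2552

Option 1 (H := 88):
  W = 81
  H = 88
  P = 189 + 5·81 + 88 = 682
  E = 13 − 3·88 − 3·682 = -2297
Option 2 (P + 8, W + 33):
  W = 81 + 33 = 114
  H = 272 − 2·114 = 44
  P = 189 + 5·114 + 44 (+8 from intervention) = 811
  E = 13 − 3·44 − 3·811 = -2552
Option 3 (P := 115):
  W = 81
  H = 272 − 2·81 = 110
  P = 115
  E = 13 − 3·110 − 3·115 = -662
Comparing — Option 1: E=-2297, Option 2: E=-2552, Option 3: E=-662. Lowest is -2552 (Option 2).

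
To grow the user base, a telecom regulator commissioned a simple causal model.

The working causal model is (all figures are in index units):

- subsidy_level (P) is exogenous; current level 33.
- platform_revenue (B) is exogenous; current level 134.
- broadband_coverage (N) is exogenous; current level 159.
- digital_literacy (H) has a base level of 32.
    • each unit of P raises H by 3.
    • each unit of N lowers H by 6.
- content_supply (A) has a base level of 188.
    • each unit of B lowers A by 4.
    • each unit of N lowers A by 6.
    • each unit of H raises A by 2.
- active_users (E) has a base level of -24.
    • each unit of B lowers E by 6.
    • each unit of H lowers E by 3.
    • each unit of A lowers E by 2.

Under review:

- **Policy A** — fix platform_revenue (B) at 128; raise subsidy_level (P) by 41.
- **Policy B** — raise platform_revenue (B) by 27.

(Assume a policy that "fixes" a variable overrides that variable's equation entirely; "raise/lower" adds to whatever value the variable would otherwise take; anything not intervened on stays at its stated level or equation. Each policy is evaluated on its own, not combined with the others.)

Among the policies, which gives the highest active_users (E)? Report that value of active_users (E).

Policy A (B := 128, P + 41):
  P = 33 + 41 = 74
  B = 128
  N = 159
  H = 32 + 3·74 − 6·159 = -700
  A = 188 − 4·128 − 6·159 + 2·(-700) = -2678
  E = -24 − 6·128 − 3·(-700) − 2·(-2678) = 6664
Policy B (B + 27):
  P = 33
  B = 134 + 27 = 161
  N = 159
  H = 32 + 3·33 − 6·159 = -823
  A = 188 − 4·161 − 6·159 + 2·(-823) = -3056
  E = -24 − 6·161 − 3·(-823) − 2·(-3056) = 7591
Comparing — Policy A: E=6664, Policy B: E=7591. Highest is 7591 (Policy B).

7591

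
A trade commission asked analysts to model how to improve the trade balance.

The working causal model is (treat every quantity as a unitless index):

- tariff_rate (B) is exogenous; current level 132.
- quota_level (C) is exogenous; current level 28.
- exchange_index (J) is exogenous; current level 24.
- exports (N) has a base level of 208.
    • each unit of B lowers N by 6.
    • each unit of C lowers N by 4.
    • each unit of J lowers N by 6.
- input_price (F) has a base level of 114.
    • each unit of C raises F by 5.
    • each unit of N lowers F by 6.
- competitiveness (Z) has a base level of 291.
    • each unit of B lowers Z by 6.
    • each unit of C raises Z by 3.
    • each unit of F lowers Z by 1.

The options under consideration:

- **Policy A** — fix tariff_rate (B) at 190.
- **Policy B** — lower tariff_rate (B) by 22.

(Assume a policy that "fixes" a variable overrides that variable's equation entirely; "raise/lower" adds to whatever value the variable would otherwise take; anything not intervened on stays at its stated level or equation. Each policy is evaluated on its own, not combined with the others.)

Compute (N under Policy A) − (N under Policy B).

Policy A (B := 190):
  B = 190
  C = 28
  J = 24
  N = 208 − 6·190 − 4·28 − 6·24 = -1188
Policy B (B − 22):
  B = 132 − 22 = 110
  C = 28
  J = 24
  N = 208 − 6·110 − 4·28 − 6·24 = -708
N: -1188 − (-708) = -480

-480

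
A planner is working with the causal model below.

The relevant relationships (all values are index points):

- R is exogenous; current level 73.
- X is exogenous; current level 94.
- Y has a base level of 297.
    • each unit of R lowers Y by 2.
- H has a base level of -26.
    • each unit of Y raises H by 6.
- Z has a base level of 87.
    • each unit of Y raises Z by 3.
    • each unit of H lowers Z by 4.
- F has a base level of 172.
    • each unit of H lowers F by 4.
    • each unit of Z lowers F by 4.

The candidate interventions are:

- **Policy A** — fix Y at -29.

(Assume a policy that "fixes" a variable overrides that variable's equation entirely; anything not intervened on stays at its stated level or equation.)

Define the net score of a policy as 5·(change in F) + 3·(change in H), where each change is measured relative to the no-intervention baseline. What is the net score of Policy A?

-57240

Baseline:
  R = 73
  Y = 297 − 2·73 = 151
  H = -26 + 6·151 = 880
  Z = 87 + 3·151 − 4·880 = -2980
  F = 172 − 4·880 − 4·(-2980) = 8572
Policy A (Y := -29):
  R = 73
  Y = -29
  H = -26 + 6·(-29) = -200
  Z = 87 + 3·(-29) − 4·(-200) = 800
  F = 172 − 4·(-200) − 4·800 = -2228
ΔF = -2228 − 8572 = -10800; ΔH = -200 − 880 = -1080
Score = 5·(-10800) + 3·(-1080) = -57240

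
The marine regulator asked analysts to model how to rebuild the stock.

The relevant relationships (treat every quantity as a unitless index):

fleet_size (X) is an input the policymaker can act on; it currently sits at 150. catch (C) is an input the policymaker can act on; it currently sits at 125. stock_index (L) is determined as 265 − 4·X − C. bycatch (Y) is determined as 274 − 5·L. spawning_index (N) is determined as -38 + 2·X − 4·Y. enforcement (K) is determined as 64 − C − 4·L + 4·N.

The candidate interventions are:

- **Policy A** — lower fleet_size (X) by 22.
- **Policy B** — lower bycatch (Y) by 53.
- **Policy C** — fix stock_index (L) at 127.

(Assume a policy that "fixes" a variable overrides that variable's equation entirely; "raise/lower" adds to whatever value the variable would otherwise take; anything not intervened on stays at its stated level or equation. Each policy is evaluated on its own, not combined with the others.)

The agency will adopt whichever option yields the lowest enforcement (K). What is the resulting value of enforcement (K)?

Policy A (X − 22):
  X = 150 − 22 = 128
  C = 125
  L = 265 − 4·128 − 125 = -372
  Y = 274 − 5·(-372) = 2134
  N = -38 + 2·128 − 4·2134 = -8318
  K = 64 − 125 − 4·(-372) + 4·(-8318) = -31845
Policy B (Y − 53):
  X = 150
  C = 125
  L = 265 − 4·150 − 125 = -460
  Y = 274 − 5·(-460) (−53 from intervention) = 2521
  N = -38 + 2·150 − 4·2521 = -9822
  K = 64 − 125 − 4·(-460) + 4·(-9822) = -37509
Policy C (L := 127):
  X = 150
  C = 125
  L = 127
  Y = 274 − 5·127 = -361
  N = -38 + 2·150 − 4·(-361) = 1706
  K = 64 − 125 − 4·127 + 4·1706 = 6255
Comparing — Policy A: K=-31845, Policy B: K=-37509, Policy C: K=6255. Lowest is -37509 (Policy B).

-37509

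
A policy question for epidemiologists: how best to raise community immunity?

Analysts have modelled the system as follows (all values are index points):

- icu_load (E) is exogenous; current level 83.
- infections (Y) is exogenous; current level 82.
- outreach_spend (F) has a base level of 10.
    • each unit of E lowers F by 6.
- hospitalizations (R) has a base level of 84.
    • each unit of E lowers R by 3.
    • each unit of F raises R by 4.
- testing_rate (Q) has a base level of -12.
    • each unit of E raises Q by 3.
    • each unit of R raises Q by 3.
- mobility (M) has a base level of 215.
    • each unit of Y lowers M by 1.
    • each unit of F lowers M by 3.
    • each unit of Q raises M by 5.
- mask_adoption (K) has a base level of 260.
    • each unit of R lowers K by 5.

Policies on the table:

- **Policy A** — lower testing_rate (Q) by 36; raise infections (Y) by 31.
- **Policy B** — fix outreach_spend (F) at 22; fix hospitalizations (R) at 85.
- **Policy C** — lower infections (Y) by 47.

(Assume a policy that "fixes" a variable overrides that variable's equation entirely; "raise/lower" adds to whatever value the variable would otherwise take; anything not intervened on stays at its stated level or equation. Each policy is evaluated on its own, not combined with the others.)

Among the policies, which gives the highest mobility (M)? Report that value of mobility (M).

Policy A (Q − 36, Y + 31):
  E = 83
  Y = 82 + 31 = 113
  F = 10 − 6·83 = -488
  R = 84 − 3·83 + 4·(-488) = -2117
  Q = -12 + 3·83 + 3·(-2117) (−36 from intervention) = -6150
  M = 215 − 113 − 3·(-488) + 5·(-6150) = -29184
Policy B (F := 22, R := 85):
  E = 83
  Y = 82
  F = 22
  R = 85
  Q = -12 + 3·83 + 3·85 = 492
  M = 215 − 82 − 3·22 + 5·492 = 2527
Policy C (Y − 47):
  E = 83
  Y = 82 − 47 = 35
  F = 10 − 6·83 = -488
  R = 84 − 3·83 + 4·(-488) = -2117
  Q = -12 + 3·83 + 3·(-2117) = -6114
  M = 215 − 35 − 3·(-488) + 5·(-6114) = -28926
Comparing — Policy A: M=-29184, Policy B: M=2527, Policy C: M=-28926. Highest is 2527 (Policy B).

2527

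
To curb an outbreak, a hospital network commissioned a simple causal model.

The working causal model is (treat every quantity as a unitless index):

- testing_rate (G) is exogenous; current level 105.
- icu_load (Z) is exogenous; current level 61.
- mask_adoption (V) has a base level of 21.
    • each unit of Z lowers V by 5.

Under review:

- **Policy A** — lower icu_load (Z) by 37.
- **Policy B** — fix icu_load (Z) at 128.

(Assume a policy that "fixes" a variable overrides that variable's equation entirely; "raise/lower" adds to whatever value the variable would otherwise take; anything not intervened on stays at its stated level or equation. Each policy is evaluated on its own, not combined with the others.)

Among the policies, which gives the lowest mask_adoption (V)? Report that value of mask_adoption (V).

-619

Policy A (Z − 37):
  Z = 61 − 37 = 24
  V = 21 − 5·24 = -99
Policy B (Z := 128):
  Z = 128
  V = 21 − 5·128 = -619
Comparing — Policy A: V=-99, Policy B: V=-619. Lowest is -619 (Policy B).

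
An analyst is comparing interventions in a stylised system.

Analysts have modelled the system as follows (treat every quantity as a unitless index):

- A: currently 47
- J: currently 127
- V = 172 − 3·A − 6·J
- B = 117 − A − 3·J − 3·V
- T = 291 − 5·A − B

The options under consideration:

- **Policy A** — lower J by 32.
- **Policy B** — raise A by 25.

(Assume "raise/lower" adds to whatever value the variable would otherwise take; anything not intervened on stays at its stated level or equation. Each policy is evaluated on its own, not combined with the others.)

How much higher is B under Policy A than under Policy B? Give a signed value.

-680

Policy A (J − 32):
  A = 47
  J = 127 − 32 = 95
  V = 172 − 3·47 − 6·95 = -539
  B = 117 − 47 − 3·95 − 3·(-539) = 1402
Policy B (A + 25):
  A = 47 + 25 = 72
  J = 127
  V = 172 − 3·72 − 6·127 = -806
  B = 117 − 72 − 3·127 − 3·(-806) = 2082
B: 1402 − 2082 = -680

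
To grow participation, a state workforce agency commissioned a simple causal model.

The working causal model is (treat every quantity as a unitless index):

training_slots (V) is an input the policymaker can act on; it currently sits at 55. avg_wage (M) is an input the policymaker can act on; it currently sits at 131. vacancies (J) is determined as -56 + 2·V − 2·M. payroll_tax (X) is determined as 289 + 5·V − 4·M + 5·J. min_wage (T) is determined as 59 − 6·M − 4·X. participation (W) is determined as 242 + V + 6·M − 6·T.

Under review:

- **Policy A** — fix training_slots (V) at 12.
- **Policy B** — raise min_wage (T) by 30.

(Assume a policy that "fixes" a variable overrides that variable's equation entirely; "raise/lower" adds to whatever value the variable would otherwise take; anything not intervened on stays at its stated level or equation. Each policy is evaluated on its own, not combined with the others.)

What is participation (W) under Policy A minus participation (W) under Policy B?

Policy A (V := 12):
  V = 12
  M = 131
  J = -56 + 2·12 − 2·131 = -294
  X = 289 + 5·12 − 4·131 + 5·(-294) = -1645
  T = 59 − 6·131 − 4·(-1645) = 5853
  W = 242 + 12 + 6·131 − 6·5853 = -34078
Policy B (T + 30):
  V = 55
  M = 131
  J = -56 + 2·55 − 2·131 = -208
  X = 289 + 5·55 − 4·131 + 5·(-208) = -1000
  T = 59 − 6·131 − 4·(-1000) (+30 from intervention) = 3303
  W = 242 + 55 + 6·131 − 6·3303 = -18735
W: -34078 − (-18735) = -15343

-15343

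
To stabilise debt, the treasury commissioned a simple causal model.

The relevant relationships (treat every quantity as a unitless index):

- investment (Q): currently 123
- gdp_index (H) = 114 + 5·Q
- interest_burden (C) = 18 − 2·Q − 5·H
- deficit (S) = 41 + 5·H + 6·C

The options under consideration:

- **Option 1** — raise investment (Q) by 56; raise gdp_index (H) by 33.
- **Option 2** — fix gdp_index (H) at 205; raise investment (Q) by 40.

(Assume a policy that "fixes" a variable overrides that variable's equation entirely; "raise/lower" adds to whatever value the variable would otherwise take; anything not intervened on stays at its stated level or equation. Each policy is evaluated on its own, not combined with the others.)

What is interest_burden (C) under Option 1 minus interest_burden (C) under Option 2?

-4217

Option 1 (Q + 56, H + 33):
  Q = 123 + 56 = 179
  H = 114 + 5·179 (+33 from intervention) = 1042
  C = 18 − 2·179 − 5·1042 = -5550
Option 2 (H := 205, Q + 40):
  Q = 123 + 40 = 163
  H = 205
  C = 18 − 2·163 − 5·205 = -1333
C: -5550 − (-1333) = -4217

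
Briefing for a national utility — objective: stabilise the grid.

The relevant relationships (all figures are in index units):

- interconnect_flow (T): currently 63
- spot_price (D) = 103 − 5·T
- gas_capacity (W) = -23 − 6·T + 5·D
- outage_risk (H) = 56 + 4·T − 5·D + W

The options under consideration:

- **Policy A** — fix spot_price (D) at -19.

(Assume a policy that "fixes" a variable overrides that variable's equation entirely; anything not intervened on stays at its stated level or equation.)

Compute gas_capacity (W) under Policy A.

-496

Policy A (D := -19):
  T = 63
  D = -19
  W = -23 − 6·63 + 5·(-19) = -496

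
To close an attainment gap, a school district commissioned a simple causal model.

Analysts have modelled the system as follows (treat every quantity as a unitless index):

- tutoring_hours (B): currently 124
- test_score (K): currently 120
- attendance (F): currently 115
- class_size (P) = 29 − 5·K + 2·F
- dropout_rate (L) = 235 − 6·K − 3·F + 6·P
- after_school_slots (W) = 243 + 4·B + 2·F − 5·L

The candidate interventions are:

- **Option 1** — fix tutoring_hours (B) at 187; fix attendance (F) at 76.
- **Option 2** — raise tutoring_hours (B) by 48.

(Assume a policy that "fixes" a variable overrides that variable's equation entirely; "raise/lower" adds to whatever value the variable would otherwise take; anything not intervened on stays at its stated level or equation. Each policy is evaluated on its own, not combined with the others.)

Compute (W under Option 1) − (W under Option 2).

Option 1 (B := 187, F := 76):
  B = 187
  K = 120
  F = 76
  P = 29 − 5·120 + 2·76 = -419
  L = 235 − 6·120 − 3·76 + 6·(-419) = -3227
  W = 243 + 4·187 + 2·76 − 5·(-3227) = 17278
Option 2 (B + 48):
  B = 124 + 48 = 172
  K = 120
  F = 115
  P = 29 − 5·120 + 2·115 = -341
  L = 235 − 6·120 − 3·115 + 6·(-341) = -2876
  W = 243 + 4·172 + 2·115 − 5·(-2876) = 15541
W: 17278 − 15541 = 1737

1737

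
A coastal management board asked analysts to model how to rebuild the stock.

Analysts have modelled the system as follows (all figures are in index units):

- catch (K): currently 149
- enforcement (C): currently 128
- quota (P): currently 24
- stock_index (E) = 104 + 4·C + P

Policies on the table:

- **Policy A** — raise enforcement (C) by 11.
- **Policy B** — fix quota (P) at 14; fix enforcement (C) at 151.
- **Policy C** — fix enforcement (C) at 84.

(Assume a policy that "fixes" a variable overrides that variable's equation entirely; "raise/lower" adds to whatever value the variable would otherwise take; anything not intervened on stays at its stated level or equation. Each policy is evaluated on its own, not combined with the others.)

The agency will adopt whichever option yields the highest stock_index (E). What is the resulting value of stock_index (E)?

Policy A (C + 11):
  C = 128 + 11 = 139
  P = 24
  E = 104 + 4·139 + 24 = 684
Policy B (P := 14, C := 151):
  C = 151
  P = 14
  E = 104 + 4·151 + 14 = 722
Policy C (C := 84):
  C = 84
  P = 24
  E = 104 + 4·84 + 24 = 464
Comparing — Policy A: E=684, Policy B: E=722, Policy C: E=464. Highest is 722 (Policy B).

722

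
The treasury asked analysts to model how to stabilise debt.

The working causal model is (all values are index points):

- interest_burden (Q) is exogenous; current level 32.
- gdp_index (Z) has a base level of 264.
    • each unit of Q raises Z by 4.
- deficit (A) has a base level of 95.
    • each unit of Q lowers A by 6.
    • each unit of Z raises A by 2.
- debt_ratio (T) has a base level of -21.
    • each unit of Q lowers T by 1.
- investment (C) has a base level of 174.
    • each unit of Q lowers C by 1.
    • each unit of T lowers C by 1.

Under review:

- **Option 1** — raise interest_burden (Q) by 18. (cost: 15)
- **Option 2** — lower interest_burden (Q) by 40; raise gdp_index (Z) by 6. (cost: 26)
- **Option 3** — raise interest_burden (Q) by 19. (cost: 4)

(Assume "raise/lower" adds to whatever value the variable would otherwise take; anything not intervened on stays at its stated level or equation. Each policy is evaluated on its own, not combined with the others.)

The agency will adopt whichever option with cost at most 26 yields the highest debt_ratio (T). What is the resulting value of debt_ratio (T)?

-13

Option 1 (Q + 18):
  Q = 32 + 18 = 50
  T = -21 − 50 = -71
Option 2 (Q − 40, Z + 6):
  Q = 32 − 40 = -8
  T = -21 − (-8) = -13
Option 3 (Q + 19):
  Q = 32 + 19 = 51
  T = -21 − 51 = -72
Comparing — Option 1: T=-71, Option 2: T=-13, Option 3: T=-72. Highest is -13 (Option 2).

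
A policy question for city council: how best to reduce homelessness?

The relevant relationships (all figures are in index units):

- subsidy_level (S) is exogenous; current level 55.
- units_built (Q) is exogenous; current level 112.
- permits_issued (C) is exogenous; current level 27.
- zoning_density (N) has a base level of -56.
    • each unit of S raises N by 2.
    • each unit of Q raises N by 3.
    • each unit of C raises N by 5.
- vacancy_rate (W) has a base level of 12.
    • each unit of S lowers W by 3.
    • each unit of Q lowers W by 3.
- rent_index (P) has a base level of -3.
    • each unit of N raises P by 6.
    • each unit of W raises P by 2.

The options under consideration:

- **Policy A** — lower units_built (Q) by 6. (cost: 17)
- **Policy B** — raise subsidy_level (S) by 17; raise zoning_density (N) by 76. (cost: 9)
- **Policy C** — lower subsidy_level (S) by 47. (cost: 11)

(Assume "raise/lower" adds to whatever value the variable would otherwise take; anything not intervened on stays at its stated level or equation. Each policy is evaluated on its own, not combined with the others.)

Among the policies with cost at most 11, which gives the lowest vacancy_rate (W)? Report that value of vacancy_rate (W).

-540

Policy B (S + 17, N + 76):
  S = 55 + 17 = 72
  Q = 112
  W = 12 − 3·72 − 3·112 = -540
Policy C (S − 47):
  S = 55 − 47 = 8
  Q = 112
  W = 12 − 3·8 − 3·112 = -348
Comparing — Policy B: W=-540, Policy C: W=-348. Lowest is -540 (Policy B).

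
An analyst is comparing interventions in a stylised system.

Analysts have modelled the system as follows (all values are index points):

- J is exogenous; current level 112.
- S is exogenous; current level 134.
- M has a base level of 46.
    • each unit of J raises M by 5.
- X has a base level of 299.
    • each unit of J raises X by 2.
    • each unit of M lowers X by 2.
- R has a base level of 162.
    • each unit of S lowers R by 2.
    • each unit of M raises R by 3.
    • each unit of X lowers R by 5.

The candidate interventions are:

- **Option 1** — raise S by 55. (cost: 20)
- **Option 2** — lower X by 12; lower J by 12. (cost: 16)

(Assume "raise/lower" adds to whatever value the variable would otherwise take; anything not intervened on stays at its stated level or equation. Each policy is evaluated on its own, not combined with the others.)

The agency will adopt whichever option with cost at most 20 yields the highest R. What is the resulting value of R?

5047

Option 1 (S + 55):
  J = 112
  S = 134 + 55 = 189
  M = 46 + 5·112 = 606
  X = 299 + 2·112 − 2·606 = -689
  R = 162 − 2·189 + 3·606 − 5·(-689) = 5047
Option 2 (X − 12, J − 12):
  J = 112 − 12 = 100
  S = 134
  M = 46 + 5·100 = 546
  X = 299 + 2·100 − 2·546 (−12 from intervention) = -605
  R = 162 − 2·134 + 3·546 − 5·(-605) = 4557
Comparing — Option 1: R=5047, Option 2: R=4557. Highest is 5047 (Option 1).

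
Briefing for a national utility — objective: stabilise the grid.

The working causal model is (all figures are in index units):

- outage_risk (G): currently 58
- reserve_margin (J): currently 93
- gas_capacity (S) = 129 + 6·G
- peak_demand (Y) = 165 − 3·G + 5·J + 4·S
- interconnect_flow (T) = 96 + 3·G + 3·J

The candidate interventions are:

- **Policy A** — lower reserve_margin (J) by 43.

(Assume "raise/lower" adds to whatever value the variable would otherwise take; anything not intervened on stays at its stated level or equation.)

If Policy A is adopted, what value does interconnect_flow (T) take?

420

Policy A (J − 43):
  G = 58
  J = 93 − 43 = 50
  T = 96 + 3·58 + 3·50 = 420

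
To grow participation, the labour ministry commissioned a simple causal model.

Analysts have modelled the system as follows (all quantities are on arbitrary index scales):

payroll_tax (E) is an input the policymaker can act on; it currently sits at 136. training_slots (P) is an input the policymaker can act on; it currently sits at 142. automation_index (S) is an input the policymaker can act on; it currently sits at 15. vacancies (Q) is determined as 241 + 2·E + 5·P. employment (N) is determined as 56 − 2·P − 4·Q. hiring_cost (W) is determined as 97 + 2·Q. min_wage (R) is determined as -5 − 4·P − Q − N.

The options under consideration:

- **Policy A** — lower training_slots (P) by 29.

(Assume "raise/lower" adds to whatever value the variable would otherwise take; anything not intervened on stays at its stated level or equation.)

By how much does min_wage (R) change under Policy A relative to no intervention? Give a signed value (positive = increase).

-377

Baseline:
  E = 136
  P = 142
  Q = 241 + 2·136 + 5·142 = 1223
  N = 56 − 2·142 − 4·1223 = -5120
  R = -5 − 4·142 − 1223 − (-5120) = 3324
Policy A (P − 29):
  E = 136
  P = 142 − 29 = 113
  Q = 241 + 2·136 + 5·113 = 1078
  N = 56 − 2·113 − 4·1078 = -4482
  R = -5 − 4·113 − 1078 − (-4482) = 2947
Change in R: 2947 − 3324 = -377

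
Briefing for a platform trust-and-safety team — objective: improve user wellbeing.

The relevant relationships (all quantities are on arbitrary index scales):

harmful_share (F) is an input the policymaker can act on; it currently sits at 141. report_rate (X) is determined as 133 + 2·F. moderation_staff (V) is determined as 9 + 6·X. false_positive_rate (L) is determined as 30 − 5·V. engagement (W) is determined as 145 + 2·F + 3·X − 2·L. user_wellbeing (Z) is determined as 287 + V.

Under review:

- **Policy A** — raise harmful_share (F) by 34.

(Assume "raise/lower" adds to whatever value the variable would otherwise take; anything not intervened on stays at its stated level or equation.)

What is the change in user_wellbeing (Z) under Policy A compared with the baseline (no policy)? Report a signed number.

408

Baseline:
  F = 141
  X = 133 + 2·141 = 415
  V = 9 + 6·415 = 2499
  Z = 287 + 2499 = 2786
Policy A (F + 34):
  F = 141 + 34 = 175
  X = 133 + 2·175 = 483
  V = 9 + 6·483 = 2907
  Z = 287 + 2907 = 3194
Change in Z: 3194 − 2786 = 408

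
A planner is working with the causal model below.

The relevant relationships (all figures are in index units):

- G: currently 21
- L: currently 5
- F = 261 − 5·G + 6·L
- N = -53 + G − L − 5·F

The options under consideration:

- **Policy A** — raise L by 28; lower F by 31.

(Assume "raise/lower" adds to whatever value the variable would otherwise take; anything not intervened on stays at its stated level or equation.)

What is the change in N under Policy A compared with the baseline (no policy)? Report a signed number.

Baseline:
  G = 21
  L = 5
  F = 261 − 5·21 + 6·5 = 186
  N = -53 + 21 − 5 − 5·186 = -967
Policy A (L + 28, F − 31):
  G = 21
  L = 5 + 28 = 33
  F = 261 − 5·21 + 6·33 (−31 from intervention) = 323
  N = -53 + 21 − 33 − 5·323 = -1680
Change in N: -1680 − (-967) = -713

-713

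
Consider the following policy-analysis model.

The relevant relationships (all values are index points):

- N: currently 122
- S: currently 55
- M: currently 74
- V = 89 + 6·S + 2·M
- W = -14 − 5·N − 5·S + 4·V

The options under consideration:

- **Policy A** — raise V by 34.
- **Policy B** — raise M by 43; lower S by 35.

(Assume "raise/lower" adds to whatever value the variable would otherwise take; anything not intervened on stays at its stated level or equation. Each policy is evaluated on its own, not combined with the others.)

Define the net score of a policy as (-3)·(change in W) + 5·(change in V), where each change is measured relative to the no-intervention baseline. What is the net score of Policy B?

Baseline:
  N = 122
  S = 55
  M = 74
  V = 89 + 6·55 + 2·74 = 567
  W = -14 − 5·122 − 5·55 + 4·567 = 1369
Policy B (M + 43, S − 35):
  N = 122
  S = 55 − 35 = 20
  M = 74 + 43 = 117
  V = 89 + 6·20 + 2·117 = 443
  W = -14 − 5·122 − 5·20 + 4·443 = 1048
ΔW = 1048 − 1369 = -321; ΔV = 443 − 567 = -124
Score = (-3)·(-321) + 5·(-124) = 343

343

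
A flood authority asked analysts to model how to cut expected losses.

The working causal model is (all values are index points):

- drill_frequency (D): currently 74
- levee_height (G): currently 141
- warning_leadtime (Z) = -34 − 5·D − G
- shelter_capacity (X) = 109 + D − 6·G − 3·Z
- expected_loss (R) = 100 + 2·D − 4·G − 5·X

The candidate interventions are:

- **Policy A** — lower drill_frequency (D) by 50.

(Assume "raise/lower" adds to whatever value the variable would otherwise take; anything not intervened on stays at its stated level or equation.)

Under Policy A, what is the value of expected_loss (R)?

-1276

Policy A (D − 50):
  D = 74 − 50 = 24
  G = 141
  Z = -34 − 5·24 − 141 = -295
  X = 109 + 24 − 6·141 − 3·(-295) = 172
  R = 100 + 2·24 − 4·141 − 5·172 = -1276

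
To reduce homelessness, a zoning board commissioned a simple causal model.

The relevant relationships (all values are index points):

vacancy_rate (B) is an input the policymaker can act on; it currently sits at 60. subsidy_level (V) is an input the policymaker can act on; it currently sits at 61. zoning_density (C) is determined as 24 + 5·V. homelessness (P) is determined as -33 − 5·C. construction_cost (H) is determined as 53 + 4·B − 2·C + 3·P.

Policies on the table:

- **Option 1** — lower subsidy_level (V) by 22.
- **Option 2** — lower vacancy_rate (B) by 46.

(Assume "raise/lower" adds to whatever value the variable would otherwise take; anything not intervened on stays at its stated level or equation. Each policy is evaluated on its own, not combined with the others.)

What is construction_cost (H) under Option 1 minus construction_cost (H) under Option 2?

2054

Option 1 (V − 22):
  B = 60
  V = 61 − 22 = 39
  C = 24 + 5·39 = 219
  P = -33 − 5·219 = -1128
  H = 53 + 4·60 − 2·219 + 3·(-1128) = -3529
Option 2 (B − 46):
  B = 60 − 46 = 14
  V = 61
  C = 24 + 5·61 = 329
  P = -33 − 5·329 = -1678
  H = 53 + 4·14 − 2·329 + 3·(-1678) = -5583
H: -3529 − (-5583) = 2054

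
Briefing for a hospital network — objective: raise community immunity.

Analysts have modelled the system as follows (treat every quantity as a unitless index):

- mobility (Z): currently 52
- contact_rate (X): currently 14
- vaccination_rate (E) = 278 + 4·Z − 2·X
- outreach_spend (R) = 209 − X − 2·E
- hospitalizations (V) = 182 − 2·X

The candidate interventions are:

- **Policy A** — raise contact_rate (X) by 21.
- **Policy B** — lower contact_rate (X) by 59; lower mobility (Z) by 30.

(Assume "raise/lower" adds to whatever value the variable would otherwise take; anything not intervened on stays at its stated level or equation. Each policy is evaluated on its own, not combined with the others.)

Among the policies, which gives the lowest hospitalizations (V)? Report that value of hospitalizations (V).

112

Policy A (X + 21):
  X = 14 + 21 = 35
  V = 182 − 2·35 = 112
Policy B (X − 59, Z − 30):
  X = 14 − 59 = -45
  V = 182 − 2·(-45) = 272
Comparing — Policy A: V=112, Policy B: V=272. Lowest is 112 (Policy A).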